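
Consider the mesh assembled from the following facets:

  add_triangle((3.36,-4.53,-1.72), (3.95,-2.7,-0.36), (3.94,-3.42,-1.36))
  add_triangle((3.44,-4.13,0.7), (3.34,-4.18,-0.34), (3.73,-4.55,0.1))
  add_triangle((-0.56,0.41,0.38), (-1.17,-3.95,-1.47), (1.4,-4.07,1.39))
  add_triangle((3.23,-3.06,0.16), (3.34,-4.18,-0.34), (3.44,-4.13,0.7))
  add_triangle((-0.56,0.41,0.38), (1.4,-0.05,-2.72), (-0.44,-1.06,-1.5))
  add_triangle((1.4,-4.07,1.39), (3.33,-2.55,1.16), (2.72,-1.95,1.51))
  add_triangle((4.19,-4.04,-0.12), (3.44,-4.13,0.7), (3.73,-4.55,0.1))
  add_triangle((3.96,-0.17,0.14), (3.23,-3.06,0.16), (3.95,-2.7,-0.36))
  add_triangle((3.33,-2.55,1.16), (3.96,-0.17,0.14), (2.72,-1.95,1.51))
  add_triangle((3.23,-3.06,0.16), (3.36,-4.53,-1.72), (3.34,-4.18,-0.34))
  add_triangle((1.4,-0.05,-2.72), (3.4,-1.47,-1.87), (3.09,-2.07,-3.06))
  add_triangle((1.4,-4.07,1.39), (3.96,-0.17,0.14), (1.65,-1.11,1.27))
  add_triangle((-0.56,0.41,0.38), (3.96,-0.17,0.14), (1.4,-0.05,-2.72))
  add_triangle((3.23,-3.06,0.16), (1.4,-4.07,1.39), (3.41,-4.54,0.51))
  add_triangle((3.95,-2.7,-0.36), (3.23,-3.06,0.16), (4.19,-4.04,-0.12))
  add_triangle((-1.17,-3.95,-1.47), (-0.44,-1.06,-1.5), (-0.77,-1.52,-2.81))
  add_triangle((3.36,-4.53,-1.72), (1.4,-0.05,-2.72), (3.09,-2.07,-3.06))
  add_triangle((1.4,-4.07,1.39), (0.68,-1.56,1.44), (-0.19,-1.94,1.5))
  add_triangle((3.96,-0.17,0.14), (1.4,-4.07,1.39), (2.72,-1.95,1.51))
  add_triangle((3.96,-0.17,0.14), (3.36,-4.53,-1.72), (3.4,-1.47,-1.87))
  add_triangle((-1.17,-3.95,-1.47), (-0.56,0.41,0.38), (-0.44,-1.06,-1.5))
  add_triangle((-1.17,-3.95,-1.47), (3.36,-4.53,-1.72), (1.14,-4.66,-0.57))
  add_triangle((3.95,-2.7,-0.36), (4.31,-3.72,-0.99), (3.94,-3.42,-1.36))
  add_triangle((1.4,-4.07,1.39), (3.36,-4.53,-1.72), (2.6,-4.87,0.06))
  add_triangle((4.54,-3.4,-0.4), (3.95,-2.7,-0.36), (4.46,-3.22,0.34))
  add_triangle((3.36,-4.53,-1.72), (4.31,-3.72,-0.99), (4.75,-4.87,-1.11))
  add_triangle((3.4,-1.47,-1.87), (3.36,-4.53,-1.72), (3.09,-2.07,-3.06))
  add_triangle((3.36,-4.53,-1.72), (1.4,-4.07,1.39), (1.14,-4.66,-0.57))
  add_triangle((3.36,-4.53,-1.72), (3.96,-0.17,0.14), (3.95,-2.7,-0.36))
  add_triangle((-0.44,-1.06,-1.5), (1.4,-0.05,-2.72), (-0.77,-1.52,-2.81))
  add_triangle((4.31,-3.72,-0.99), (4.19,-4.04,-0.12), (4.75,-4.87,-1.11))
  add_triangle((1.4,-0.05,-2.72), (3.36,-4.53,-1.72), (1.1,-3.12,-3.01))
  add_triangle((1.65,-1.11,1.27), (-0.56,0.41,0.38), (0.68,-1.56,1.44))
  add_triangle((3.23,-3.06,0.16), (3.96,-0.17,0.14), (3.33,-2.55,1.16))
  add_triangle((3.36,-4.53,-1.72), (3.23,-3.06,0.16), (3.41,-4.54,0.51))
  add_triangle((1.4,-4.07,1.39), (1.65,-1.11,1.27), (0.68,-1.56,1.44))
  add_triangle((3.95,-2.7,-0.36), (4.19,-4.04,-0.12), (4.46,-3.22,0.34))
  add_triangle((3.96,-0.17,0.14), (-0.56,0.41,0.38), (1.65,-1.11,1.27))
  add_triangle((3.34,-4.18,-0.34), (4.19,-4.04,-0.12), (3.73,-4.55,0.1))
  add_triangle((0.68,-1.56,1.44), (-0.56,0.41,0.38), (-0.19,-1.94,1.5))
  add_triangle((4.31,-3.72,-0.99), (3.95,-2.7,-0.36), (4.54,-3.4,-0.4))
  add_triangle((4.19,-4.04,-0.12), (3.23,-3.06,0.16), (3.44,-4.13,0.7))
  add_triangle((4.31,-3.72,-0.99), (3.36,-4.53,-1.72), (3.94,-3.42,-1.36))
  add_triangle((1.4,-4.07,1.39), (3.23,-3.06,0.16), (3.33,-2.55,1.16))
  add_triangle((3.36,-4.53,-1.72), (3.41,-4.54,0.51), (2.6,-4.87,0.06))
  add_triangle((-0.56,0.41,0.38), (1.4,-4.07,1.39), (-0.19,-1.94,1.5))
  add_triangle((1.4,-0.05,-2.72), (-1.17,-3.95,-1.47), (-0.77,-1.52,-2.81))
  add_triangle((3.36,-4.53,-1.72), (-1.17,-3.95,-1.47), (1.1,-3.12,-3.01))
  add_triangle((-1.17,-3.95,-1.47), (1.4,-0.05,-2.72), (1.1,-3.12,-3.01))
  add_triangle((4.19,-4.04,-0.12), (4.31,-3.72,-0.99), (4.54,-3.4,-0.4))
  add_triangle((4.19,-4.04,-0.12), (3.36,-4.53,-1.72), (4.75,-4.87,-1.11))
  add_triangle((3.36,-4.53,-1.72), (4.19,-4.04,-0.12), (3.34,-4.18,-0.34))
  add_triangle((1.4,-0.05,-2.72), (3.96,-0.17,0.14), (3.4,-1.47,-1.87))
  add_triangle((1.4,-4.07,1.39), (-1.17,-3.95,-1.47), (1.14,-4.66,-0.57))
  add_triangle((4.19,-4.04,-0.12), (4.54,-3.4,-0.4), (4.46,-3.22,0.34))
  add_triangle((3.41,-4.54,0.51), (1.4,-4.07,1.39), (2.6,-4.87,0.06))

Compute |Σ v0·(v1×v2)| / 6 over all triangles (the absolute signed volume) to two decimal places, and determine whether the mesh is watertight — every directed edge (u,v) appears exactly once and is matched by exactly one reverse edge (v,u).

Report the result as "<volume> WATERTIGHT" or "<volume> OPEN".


Per-triangle v0·(v1×v2)/6:
  t1: -0.7951
  t2: +0.0223
  t3: +1.6932
  t4: -0.5266
  t5: +0.3920
  t6: +1.0024
  t7: +0.4143
  t8: +1.0399
  t9: +0.9850
  t10: -0.6651
  t11: +1.2392
  t12: +2.2873
  t13: +0.7081
  t14: +0.4272
  t15: +0.2049
  t16: -0.0465
  t17: +0.8303
  t18: +0.6091
  t19: -2.1198
  t20: +4.1540
  t21: +0.5148
  t22: +3.6604
  t23: +0.2242
  t24: +0.0901
  t25: +0.1443
  t26: +0.5025
  t27: +2.4257
  t28: +3.6678
  t29: +1.6247
  t30: -0.2305
  t31: +0.4719
  t32: +4.3543
  t33: +0.2543
  t34: +1.9368
  t35: +1.5771
  t36: +0.6938
  t37: -0.5484
  t38: +0.5829
  t39: +0.3013
  t40: +0.2331
  t41: +0.1237
  t42: +0.1737
  t43: +0.5195
  t44: +1.8996
  t45: +1.7684
  t46: -0.0644
  t47: +2.6591
  t48: +5.6774
  t49: +1.8777
  t50: +0.5094
  t51: +0.5487
  t52: +0.8679
  t53: +2.4334
  t54: +2.8224
  t55: +0.5230
  t56: +1.3573
Σ = +58.0337 → |volume| = 58.03

Directed edges: 168 total, each appears once with its reverse present → watertight.

58.03 WATERTIGHT


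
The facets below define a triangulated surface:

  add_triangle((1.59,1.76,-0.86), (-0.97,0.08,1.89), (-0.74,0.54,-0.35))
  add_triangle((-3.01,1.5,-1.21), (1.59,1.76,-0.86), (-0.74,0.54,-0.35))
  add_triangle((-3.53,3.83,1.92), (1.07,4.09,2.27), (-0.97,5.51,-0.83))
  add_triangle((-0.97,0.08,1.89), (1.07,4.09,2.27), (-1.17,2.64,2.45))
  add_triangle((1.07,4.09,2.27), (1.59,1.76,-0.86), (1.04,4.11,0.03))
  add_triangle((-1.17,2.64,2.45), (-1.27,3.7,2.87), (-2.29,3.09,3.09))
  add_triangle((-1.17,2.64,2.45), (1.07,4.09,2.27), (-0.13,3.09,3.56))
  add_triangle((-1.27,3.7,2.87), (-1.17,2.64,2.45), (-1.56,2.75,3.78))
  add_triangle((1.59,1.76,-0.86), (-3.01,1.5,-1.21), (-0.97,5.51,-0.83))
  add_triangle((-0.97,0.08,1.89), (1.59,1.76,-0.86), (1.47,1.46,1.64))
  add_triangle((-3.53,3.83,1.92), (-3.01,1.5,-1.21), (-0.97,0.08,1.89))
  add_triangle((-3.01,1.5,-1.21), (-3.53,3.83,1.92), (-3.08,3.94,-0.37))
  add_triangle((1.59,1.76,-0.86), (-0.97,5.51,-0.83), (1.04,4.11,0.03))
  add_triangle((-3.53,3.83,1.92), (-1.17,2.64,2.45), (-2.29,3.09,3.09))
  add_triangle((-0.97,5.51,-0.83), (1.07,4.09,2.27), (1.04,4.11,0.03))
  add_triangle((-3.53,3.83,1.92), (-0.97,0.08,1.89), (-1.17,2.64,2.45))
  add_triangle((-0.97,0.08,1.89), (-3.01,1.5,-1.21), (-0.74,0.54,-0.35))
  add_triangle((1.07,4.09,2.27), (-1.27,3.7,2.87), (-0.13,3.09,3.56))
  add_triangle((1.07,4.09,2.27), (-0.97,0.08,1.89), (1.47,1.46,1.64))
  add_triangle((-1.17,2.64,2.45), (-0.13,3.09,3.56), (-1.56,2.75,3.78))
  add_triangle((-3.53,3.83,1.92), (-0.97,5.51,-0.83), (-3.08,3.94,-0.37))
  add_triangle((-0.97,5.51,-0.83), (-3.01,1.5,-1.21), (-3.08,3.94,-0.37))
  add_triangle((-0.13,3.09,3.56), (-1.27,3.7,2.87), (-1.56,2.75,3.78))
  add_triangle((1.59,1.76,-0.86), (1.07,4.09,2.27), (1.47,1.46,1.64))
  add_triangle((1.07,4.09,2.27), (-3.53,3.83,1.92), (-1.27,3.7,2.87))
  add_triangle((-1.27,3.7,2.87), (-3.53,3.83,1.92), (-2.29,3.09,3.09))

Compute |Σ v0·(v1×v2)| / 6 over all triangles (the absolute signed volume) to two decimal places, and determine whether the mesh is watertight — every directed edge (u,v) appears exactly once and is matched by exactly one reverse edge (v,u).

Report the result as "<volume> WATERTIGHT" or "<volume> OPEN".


47.36 WATERTIGHT

Per-triangle v0·(v1×v2)/6:
  t1: -0.7211
  t2: -0.0615
  t3: +11.6734
  t4: +1.6757
  t5: +1.7774
  t6: +0.1921
  t7: -1.7102
  t8: +0.1151
  t9: +3.2170
  t10: -0.8050
  t11: +3.0443
  t12: +3.1269
  t13: +2.0959
  t14: -0.8413
  t15: +3.6071
  t16: +2.1362
  t17: -0.1852
  t18: +2.2924
  t19: +1.9293
  t20: -0.7736
  t21: +4.8859
  t22: +2.7201
  t23: +1.3870
  t24: +2.0012
  t25: +2.8361
  t26: +1.7436
Σ = +47.3587 → |volume| = 47.36

Directed edges: 78 total, each appears once with its reverse present → watertight.


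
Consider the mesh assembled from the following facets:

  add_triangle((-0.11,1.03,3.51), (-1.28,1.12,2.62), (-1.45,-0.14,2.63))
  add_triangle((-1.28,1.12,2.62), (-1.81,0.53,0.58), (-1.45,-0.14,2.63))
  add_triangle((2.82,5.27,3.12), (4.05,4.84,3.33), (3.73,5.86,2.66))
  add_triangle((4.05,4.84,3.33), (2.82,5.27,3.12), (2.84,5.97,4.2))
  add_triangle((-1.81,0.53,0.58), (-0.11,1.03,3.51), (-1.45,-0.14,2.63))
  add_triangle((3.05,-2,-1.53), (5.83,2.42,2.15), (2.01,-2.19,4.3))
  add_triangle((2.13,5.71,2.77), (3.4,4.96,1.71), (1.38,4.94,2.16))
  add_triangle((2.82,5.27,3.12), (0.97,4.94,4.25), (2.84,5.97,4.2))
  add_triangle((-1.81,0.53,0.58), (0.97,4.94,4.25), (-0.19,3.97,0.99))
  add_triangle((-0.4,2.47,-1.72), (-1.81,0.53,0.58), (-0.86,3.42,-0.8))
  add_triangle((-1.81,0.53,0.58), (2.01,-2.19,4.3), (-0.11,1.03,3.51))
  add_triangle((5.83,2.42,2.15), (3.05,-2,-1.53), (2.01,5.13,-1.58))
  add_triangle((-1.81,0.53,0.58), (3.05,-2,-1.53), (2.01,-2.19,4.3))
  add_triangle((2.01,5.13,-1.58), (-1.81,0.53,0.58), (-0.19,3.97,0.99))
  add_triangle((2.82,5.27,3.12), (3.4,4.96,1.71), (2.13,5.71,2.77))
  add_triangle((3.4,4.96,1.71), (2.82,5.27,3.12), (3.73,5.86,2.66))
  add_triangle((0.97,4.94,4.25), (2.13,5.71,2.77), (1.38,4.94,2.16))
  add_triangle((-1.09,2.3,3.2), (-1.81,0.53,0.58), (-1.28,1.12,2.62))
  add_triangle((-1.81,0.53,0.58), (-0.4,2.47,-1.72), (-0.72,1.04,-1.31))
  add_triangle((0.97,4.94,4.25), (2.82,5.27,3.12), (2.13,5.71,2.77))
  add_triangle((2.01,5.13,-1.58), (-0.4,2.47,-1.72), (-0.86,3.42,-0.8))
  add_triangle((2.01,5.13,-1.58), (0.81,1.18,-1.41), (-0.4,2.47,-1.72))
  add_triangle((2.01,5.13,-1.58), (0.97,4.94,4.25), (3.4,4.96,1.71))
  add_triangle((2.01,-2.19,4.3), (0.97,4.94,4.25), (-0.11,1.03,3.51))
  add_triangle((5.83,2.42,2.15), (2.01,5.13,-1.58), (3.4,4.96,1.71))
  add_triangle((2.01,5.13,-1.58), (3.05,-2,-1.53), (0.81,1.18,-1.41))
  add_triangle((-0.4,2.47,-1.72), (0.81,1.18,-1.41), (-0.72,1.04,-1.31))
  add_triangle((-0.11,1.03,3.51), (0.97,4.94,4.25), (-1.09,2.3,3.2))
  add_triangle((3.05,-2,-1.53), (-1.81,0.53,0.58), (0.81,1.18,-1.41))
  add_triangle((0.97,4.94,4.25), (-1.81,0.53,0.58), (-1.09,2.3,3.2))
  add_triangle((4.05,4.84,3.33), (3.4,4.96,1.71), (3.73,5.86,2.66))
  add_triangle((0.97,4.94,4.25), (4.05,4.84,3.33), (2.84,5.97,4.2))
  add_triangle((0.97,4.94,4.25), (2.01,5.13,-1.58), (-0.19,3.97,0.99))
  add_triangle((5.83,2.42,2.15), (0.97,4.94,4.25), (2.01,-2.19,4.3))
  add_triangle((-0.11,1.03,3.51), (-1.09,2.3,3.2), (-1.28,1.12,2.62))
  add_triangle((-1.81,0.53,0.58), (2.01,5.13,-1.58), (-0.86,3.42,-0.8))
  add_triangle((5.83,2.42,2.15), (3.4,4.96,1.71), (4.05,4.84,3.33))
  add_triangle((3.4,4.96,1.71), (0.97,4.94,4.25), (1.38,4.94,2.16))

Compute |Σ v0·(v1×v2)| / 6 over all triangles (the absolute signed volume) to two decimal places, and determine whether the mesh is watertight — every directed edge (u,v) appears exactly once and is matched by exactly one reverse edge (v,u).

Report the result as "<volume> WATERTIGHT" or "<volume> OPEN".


138.19 OPEN

Per-triangle v0·(v1×v2)/6:
  t1: +0.9199
  t2: +0.8631
  t3: +1.2804
  t4: +0.9983
  t5: -1.2436
  t6: +19.0952
  t7: +0.6553
  t8: +0.5655
  t9: +3.9214
  t10: +1.0029
  t11: +3.1668
  t12: +18.4474
  t13: +1.9179
  t14: +2.7080
  t15: +1.3969
  t16: +0.1100
  t17: +1.0127
  t18: +0.6796
  t19: +0.6313
  t20: +1.9746
  t21: +2.1006
  t22: +1.5091
  t23: +9.8606
  t24: +6.8610
  t25: +9.9079
  t26: +2.7925
  t27: +0.3750
  t28: +3.0164
  t29: +0.6204
  t30: +1.7672
  t31: +0.7813
  t32: +1.2439
  t33: +6.7866
  t34: +27.1279
  t35: +0.7504
  t36: +0.9610
  t37: +4.9322
  t38: -3.3115
Σ = +138.1863 → |volume| = 138.19

Directed edges: 114 total; 6 unmatched, e.g. (-0.72,1.04,-1.31)→(-1.81,0.53,0.58) → open.


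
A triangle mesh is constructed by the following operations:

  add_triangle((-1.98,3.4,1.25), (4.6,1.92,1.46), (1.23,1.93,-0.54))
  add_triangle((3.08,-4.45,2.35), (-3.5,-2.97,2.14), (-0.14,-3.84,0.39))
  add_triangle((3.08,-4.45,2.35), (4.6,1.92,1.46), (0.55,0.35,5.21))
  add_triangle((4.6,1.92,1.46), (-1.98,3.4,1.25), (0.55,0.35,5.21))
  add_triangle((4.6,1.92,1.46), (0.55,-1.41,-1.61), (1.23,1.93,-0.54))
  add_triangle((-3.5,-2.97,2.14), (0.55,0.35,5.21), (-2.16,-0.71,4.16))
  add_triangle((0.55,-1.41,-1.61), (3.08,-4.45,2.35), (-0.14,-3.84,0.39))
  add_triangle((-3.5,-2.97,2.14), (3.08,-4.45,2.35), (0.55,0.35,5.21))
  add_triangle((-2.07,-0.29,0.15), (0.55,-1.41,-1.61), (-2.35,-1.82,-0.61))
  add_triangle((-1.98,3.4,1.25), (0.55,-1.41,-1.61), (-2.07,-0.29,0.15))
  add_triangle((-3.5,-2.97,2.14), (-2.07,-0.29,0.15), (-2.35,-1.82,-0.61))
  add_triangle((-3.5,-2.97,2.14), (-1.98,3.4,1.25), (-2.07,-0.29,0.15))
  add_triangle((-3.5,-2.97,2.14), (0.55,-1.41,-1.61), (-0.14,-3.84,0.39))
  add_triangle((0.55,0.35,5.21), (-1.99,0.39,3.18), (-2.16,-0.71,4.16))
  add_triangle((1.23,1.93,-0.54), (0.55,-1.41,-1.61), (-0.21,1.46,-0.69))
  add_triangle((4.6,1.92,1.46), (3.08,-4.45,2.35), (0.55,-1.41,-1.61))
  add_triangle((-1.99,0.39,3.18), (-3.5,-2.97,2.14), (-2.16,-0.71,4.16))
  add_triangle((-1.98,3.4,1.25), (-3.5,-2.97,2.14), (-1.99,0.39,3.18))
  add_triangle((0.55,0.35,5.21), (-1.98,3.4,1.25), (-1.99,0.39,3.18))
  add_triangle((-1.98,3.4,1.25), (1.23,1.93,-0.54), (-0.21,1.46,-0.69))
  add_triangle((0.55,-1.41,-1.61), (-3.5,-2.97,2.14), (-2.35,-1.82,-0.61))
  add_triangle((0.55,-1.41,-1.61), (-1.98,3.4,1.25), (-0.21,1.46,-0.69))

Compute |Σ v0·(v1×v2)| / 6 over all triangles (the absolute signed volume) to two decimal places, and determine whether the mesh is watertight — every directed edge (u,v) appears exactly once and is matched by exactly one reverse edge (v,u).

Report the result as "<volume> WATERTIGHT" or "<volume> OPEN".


Per-triangle v0·(v1×v2)/6:
  t1: +5.0548
  t2: +7.9347
  t3: +22.2689
  t4: +16.1427
  t5: +3.1077
  t6: +3.8263
  t7: +4.3685
  t8: +22.5649
  t9: +0.4072
  t10: +1.4244
  t11: +1.6377
  t12: +3.3399
  t13: +3.0981
  t14: +2.3963
  t15: +0.8665
  t16: +9.5724
  t17: +2.1568
  t18: +5.7702
  t19: +6.3732
  t20: +1.1830
  t21: +2.3702
  t22: +0.5845
Σ = +126.4489 → |volume| = 126.45

Directed edges: 66 total, each appears once with its reverse present → watertight.

126.45 WATERTIGHT


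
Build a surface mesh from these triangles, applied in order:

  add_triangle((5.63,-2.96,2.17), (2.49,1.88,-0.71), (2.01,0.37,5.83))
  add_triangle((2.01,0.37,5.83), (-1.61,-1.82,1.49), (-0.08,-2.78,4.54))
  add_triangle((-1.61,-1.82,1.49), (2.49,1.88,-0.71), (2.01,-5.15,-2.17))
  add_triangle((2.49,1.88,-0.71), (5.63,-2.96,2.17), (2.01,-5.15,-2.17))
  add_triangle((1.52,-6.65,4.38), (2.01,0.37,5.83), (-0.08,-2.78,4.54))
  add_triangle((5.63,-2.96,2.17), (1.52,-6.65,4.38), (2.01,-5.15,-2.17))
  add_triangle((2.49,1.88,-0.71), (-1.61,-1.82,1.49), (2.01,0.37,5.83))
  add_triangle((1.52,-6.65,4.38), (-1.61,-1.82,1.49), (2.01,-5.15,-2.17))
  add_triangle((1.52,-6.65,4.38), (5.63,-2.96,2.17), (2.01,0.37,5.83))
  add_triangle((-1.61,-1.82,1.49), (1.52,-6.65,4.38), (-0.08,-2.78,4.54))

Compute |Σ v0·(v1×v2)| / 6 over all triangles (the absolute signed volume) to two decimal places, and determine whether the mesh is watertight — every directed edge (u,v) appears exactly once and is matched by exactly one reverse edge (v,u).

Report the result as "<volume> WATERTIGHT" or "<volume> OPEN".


Per-triangle v0·(v1×v2)/6:
  t1: +17.3632
  t2: +3.2705
  t3: -3.2532
  t4: +15.2251
  t5: +11.1048
  t6: +30.7393
  t7: -1.1151
  t8: +12.2206
  t9: +32.8332
  t10: +5.8520
Σ = +124.2404 → |volume| = 124.24

Directed edges: 30 total, each appears once with its reverse present → watertight.

124.24 WATERTIGHT


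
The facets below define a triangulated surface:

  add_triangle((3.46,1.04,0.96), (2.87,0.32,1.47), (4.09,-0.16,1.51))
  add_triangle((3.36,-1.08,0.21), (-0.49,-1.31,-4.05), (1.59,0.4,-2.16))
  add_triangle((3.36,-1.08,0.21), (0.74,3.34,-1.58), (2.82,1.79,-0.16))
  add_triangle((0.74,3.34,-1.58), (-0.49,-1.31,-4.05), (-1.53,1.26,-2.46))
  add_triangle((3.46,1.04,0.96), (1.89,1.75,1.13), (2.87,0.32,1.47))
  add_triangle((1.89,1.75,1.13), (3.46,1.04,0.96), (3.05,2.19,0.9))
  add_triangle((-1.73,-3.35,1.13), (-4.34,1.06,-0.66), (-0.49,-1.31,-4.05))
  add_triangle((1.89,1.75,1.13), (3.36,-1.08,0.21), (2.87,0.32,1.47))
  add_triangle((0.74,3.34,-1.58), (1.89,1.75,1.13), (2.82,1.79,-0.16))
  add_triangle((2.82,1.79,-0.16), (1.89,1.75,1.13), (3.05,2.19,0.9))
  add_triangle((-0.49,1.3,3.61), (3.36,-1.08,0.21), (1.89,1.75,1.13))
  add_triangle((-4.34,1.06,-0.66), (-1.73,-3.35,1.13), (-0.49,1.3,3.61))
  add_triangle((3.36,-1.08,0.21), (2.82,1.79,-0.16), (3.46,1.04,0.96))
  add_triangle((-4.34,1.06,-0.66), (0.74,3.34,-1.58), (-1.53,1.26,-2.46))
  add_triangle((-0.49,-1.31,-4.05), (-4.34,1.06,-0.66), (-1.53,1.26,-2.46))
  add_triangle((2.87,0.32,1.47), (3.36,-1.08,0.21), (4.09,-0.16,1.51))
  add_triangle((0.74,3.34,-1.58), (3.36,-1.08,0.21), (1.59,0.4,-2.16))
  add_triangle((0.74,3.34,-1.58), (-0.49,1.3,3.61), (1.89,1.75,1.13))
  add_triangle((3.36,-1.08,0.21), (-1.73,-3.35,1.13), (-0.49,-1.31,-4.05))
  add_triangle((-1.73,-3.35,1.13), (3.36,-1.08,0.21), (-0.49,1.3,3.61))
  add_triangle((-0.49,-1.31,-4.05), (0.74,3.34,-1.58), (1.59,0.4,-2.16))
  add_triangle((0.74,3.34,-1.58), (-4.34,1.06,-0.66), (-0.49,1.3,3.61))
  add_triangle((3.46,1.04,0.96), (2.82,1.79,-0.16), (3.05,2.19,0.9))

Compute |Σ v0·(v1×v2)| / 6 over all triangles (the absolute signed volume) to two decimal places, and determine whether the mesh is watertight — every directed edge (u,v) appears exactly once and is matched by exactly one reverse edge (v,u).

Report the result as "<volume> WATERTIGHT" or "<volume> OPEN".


93.80 OPEN

Per-triangle v0·(v1×v2)/6:
  t1: +0.4224
  t2: +3.9074
  t3: +1.7819
  t4: +4.4956
  t5: +0.6487
  t6: +0.4080
  t7: +12.2889
  t8: -0.9998
  t9: +2.0669
  t10: +0.1298
  t11: +4.1590
  t12: +11.2437
  t13: +1.5283
  t14: +4.5872
  t15: +4.8520
  t16: -0.0383
  t17: +3.6972
  t18: +4.3811
  t19: +9.8095
  t20: +8.7557
  t21: +4.1219
  t22: +10.8283
  t23: +0.7212
Σ = +93.7965 → |volume| = 93.80

Directed edges: 69 total; 3 unmatched, e.g. (4.09,-0.16,1.51)→(3.46,1.04,0.96) → open.


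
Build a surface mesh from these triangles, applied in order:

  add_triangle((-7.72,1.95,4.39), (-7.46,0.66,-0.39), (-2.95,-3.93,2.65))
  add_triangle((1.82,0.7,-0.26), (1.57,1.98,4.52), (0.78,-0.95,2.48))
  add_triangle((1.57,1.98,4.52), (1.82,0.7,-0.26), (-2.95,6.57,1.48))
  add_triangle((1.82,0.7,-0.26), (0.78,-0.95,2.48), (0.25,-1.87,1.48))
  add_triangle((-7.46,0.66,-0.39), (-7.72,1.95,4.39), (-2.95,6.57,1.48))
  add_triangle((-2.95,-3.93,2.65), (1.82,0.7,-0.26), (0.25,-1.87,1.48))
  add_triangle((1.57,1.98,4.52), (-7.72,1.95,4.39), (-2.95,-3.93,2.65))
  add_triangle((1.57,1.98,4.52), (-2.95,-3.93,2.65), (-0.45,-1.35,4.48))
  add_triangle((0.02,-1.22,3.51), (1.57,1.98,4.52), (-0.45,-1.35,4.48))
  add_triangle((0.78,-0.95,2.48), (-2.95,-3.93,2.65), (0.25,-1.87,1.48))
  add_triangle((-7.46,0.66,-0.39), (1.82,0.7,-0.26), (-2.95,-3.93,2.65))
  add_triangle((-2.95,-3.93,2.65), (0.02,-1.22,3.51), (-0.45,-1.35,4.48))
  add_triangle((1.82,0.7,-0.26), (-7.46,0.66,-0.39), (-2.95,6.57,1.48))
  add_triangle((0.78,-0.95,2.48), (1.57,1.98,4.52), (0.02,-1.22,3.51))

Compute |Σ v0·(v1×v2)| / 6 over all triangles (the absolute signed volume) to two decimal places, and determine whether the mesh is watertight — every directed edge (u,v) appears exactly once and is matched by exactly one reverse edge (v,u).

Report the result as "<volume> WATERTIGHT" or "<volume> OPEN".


125.58 OPEN

Per-triangle v0·(v1×v2)/6:
  t1: +29.3959
  t2: +2.8806
  t3: +10.6458
  t4: +0.9708
  t5: +35.0275
  t6: -0.0439
  t7: +35.5335
  t8: +1.9647
  t9: +1.1750
  t10: +1.7782
  t11: -1.1514
  t12: +1.1964
  t13: +4.5353
  t14: +1.6705
Σ = +125.5790 → |volume| = 125.58

Directed edges: 42 total; 6 unmatched, e.g. (-2.95,6.57,1.48)→(1.57,1.98,4.52) → open.


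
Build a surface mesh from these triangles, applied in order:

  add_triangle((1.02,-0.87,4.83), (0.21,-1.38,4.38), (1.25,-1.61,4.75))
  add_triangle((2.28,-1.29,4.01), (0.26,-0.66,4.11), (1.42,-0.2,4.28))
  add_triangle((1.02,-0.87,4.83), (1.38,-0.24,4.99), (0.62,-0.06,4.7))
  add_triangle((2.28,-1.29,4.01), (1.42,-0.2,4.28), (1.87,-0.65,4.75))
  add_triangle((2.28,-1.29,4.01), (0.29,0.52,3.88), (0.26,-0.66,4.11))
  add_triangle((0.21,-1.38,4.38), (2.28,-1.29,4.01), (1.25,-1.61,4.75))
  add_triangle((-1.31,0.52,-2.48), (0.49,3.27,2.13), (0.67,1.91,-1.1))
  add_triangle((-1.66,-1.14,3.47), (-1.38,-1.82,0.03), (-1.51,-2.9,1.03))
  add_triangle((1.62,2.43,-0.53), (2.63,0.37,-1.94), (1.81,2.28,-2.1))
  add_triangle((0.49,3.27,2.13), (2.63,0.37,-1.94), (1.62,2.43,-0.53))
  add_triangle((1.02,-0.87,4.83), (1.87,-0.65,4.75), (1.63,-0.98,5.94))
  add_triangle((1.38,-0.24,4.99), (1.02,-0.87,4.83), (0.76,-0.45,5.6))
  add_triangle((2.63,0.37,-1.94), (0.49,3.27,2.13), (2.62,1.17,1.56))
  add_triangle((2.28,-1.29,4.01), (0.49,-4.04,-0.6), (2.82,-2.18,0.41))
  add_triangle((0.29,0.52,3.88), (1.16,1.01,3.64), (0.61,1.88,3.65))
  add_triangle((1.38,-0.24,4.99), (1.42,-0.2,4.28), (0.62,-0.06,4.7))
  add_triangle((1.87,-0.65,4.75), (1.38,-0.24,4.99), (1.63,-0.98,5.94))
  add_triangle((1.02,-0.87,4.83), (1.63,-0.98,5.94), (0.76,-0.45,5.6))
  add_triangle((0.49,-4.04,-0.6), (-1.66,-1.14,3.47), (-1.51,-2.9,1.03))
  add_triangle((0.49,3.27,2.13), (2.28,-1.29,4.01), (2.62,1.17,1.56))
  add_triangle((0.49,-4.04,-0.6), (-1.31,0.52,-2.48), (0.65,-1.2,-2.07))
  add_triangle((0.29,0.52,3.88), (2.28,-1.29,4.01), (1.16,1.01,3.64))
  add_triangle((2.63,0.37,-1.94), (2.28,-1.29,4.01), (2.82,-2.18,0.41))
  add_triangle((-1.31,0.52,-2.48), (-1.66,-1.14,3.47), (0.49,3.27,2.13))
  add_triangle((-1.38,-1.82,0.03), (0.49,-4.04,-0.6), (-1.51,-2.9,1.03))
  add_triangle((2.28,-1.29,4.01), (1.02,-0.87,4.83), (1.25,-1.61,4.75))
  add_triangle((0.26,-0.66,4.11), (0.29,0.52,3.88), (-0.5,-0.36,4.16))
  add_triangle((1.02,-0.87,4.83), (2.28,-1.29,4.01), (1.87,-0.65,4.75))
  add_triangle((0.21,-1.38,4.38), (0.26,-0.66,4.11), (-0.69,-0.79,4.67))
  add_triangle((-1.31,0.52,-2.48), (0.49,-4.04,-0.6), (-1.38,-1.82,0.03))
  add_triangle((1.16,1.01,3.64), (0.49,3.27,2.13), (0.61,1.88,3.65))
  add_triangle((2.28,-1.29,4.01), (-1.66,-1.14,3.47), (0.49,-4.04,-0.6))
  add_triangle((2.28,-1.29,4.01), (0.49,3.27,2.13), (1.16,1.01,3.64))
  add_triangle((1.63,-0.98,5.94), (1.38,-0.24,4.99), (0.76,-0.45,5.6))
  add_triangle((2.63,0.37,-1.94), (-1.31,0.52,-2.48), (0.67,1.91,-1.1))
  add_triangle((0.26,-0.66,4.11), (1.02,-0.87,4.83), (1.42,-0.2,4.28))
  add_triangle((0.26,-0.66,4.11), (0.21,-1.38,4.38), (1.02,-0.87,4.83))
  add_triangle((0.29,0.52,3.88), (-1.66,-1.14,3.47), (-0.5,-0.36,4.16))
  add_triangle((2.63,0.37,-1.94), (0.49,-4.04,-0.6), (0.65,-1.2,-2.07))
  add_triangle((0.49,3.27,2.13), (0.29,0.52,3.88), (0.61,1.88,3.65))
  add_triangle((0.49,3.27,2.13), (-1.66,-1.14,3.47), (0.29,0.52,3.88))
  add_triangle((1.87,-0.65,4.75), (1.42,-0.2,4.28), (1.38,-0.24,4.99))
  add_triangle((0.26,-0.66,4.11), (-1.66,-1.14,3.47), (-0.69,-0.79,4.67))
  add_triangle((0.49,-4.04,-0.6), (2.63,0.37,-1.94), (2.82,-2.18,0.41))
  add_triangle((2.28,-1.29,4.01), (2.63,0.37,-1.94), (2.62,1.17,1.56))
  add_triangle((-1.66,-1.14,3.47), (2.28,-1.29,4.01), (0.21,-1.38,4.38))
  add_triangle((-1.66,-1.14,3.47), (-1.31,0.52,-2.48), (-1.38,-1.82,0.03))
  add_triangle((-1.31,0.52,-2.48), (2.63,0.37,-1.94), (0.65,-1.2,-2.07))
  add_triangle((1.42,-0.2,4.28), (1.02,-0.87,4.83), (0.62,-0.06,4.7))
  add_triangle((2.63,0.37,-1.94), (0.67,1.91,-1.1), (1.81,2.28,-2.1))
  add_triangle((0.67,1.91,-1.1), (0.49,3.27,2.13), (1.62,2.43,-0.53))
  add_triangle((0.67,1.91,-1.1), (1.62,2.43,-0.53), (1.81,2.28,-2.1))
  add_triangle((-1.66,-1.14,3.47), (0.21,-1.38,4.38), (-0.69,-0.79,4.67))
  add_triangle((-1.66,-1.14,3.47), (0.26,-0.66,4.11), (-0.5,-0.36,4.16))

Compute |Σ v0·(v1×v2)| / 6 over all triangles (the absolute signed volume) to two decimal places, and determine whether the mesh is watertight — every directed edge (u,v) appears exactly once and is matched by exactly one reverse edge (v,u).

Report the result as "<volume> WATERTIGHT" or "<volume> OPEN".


87.09 WATERTIGHT

Per-triangle v0·(v1×v2)/6:
  t1: +0.5517
  t2: -1.1850
  t3: +0.4041
  t4: +0.0586
  t5: +1.6063
  t6: -0.1530
  t7: +2.3627
  t8: +0.9582
  t9: +1.3286
  t10: +1.4718
  t11: +0.0006
  t12: -0.3708
  t13: +4.0254
  t14: +6.1808
  t15: +0.6848
  t16: +0.0359
  t17: +0.3257
  t18: +0.1995
  t19: +2.7935
  t20: +5.3867
  t21: +2.4569
  t22: +1.7180
  t23: +4.6706
  t24: +5.4741
  t25: +1.1979
  t26: +0.7575
  t27: +0.6070
  t28: +0.6334
  t29: +0.4549
  t30: +3.0084
  t31: +0.7997
  t32: +10.2911
  t33: +1.3535
  t34: +0.4535
  t35: +2.5559
  t36: +0.3128
  t37: +0.3355
  t38: +0.2971
  t39: +2.7296
  t40: +0.3533
  t41: +3.3610
  t42: +0.0856
  t43: -0.3418
  t44: +4.7544
  t45: +4.4654
  t46: +0.1066
  t47: +2.3806
  t48: +2.4419
  t49: -0.4980
  t50: -0.0710
  t51: +1.1625
  t52: +0.4719
  t53: +0.9396
  t54: +0.7012
Σ = +87.0869 → |volume| = 87.09

Directed edges: 162 total, each appears once with its reverse present → watertight.


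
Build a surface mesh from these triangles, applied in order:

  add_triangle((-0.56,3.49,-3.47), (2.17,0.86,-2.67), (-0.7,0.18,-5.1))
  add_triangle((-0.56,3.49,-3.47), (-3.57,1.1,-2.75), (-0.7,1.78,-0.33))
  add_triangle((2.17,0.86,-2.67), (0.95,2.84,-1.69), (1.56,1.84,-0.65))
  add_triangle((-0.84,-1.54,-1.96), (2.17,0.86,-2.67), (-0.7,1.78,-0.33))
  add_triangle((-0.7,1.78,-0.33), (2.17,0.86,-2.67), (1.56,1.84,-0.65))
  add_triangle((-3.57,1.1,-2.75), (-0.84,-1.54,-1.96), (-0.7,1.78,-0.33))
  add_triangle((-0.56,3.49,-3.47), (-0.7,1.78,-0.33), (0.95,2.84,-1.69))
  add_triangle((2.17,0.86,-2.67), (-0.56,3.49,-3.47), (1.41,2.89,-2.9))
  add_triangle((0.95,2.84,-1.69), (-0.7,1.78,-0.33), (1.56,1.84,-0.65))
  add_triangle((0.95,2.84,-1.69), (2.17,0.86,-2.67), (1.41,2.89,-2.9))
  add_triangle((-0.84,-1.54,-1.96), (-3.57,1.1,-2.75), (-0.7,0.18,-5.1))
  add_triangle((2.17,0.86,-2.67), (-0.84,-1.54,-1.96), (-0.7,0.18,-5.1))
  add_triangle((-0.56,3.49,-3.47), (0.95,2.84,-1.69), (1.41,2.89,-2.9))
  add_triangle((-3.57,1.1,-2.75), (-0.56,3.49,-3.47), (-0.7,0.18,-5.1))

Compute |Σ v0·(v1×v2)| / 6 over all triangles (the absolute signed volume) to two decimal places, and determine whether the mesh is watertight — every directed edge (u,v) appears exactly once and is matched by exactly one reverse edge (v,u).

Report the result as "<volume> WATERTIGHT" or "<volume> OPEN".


Per-triangle v0·(v1×v2)/6:
  t1: +7.3149
  t2: +3.2412
  t3: +1.3613
  t4: -2.7476
  t5: -1.4710
  t6: -0.9981
  t7: +1.4505
  t8: +1.9424
  t9: +0.5988
  t10: +0.5987
  t11: +4.8535
  t12: +3.0977
  t13: +1.2573
  t14: +9.0670
Σ = +29.5668 → |volume| = 29.57

Directed edges: 42 total, each appears once with its reverse present → watertight.

29.57 WATERTIGHT


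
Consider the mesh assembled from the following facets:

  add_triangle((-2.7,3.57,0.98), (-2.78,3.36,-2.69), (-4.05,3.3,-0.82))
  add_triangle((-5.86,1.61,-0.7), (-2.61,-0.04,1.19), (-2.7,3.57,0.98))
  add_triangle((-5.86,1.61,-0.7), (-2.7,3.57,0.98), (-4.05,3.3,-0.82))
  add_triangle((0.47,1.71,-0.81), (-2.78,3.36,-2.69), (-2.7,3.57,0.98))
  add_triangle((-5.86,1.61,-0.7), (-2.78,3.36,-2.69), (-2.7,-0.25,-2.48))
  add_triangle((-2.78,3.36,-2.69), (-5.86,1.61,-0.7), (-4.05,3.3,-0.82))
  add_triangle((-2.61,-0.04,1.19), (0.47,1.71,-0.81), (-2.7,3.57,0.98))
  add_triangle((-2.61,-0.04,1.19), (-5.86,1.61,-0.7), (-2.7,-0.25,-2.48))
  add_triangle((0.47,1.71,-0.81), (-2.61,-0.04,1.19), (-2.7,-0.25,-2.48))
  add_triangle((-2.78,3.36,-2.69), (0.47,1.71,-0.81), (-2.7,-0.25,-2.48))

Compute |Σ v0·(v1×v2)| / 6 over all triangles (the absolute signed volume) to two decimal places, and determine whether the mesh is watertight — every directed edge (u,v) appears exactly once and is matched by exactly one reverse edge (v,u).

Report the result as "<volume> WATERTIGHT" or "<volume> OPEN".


29.24 WATERTIGHT

Per-triangle v0·(v1×v2)/6:
  t1: +3.0953
  t2: +5.1113
  t3: +3.7112
  t4: +3.9717
  t5: +7.7546
  t6: +4.1846
  t7: -0.7499
  t8: +3.0500
  t9: -2.8029
  t10: +1.9189
Σ = +29.2448 → |volume| = 29.24

Directed edges: 30 total, each appears once with its reverse present → watertight.


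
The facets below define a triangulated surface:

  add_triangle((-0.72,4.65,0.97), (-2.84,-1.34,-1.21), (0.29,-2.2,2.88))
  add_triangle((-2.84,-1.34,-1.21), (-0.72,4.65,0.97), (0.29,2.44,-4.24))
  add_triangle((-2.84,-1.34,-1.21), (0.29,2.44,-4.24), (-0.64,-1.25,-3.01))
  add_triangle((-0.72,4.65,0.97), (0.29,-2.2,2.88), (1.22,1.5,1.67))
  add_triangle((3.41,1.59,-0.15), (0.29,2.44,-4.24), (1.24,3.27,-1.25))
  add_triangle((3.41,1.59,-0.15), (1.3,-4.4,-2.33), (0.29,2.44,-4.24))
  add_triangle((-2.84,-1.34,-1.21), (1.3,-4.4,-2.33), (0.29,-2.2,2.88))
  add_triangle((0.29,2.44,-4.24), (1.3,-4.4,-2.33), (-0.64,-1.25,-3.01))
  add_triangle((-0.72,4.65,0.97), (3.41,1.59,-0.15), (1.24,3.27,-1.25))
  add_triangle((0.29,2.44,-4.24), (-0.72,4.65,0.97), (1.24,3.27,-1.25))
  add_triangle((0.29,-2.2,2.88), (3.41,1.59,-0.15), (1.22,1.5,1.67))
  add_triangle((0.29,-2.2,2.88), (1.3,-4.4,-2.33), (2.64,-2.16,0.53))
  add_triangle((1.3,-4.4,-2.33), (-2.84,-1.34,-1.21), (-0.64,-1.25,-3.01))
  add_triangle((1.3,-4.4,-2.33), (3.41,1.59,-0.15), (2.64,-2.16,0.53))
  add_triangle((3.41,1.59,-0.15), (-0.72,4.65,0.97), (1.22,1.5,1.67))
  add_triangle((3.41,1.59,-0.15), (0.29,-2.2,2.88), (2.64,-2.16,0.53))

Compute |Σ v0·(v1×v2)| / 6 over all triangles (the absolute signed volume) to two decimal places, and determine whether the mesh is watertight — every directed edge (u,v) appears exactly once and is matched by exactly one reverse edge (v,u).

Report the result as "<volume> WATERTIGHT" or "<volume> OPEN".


104.82 WATERTIGHT

Per-triangle v0·(v1×v2)/6:
  t1: +7.9224
  t2: +11.6977
  t3: +4.9422
  t4: +3.8112
  t5: +4.9011
  t6: +15.0043
  t7: +9.7309
  t8: +5.8354
  t9: +4.8229
  t10: +5.4273
  t11: +3.8185
  t12: +6.3799
  t13: +5.2016
  t14: +6.2185
  t15: +4.3875
  t16: +4.7174
Σ = +104.8189 → |volume| = 104.82

Directed edges: 48 total, each appears once with its reverse present → watertight.


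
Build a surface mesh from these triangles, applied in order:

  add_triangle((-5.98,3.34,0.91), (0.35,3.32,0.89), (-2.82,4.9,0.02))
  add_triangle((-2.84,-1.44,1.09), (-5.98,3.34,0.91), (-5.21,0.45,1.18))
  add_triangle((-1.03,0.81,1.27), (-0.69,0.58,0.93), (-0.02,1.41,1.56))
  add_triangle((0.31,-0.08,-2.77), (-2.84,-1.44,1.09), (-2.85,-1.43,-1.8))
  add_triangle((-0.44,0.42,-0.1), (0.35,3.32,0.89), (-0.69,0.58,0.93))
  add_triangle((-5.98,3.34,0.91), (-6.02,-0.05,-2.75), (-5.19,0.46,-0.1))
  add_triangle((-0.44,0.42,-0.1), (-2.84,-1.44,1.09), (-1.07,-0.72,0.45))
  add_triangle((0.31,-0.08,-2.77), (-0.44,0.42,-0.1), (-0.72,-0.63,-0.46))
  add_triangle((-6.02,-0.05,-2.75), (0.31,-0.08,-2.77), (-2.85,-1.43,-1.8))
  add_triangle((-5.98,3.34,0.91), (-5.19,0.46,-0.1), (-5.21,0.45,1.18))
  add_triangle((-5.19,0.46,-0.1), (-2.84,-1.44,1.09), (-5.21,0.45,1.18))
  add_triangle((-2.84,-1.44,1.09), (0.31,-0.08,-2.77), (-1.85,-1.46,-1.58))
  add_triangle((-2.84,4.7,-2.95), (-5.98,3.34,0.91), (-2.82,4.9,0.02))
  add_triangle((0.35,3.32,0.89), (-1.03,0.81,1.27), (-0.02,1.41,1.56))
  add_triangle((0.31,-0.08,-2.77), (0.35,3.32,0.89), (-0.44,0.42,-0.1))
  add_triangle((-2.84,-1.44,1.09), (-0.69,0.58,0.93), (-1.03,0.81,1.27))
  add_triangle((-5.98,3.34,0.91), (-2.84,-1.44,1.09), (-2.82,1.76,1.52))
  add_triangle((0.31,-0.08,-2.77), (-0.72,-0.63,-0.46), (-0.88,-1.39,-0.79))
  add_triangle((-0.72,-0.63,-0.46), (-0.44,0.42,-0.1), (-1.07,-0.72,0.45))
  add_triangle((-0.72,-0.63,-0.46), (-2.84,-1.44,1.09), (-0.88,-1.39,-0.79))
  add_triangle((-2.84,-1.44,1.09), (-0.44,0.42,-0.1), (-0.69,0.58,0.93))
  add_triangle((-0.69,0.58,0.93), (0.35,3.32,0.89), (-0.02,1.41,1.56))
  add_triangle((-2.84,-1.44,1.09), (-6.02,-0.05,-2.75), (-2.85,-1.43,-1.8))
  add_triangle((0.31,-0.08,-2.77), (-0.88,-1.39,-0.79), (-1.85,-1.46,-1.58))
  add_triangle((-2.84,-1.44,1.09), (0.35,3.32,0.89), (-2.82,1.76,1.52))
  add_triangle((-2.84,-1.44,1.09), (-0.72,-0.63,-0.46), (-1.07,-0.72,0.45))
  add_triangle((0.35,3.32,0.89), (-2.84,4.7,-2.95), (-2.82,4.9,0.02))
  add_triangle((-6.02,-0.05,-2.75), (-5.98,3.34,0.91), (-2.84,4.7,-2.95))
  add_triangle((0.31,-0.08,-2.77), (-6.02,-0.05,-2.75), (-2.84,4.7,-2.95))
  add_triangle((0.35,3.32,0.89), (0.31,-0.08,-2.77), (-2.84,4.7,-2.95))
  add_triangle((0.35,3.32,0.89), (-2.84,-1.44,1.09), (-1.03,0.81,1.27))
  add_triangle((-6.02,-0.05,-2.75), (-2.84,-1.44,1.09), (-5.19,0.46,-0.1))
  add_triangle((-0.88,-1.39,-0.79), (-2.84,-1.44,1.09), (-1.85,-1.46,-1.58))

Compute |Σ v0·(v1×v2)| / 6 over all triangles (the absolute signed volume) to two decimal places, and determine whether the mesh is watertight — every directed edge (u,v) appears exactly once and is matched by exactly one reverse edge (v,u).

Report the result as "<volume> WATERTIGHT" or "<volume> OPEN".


91.64 OPEN

Per-triangle v0·(v1×v2)/6:
  t1: +4.5593
  t2: +0.4450
  t3: +0.0091
  t4: +0.3438
  t5: -0.2959
  t6: +5.8848
  t7: -0.0106
  t8: -0.2791
  t9: +4.0671
  t10: +3.1226
  t11: +1.8620
  t12: +0.3979
  t13: +9.9384
  t14: +0.6313
  t15: -0.7740
  t16: +0.0345
  t17: +3.4115
  t18: -0.2112
  t19: -0.1048
  t20: -0.1875
  t21: -0.3208
  t22: -0.4190
  t23: +4.0764
  t24: +0.6470
  t25: +0.8956
  t26: +0.0668
  t27: +5.3851
  t28: +22.8800
  t29: +13.9360
  t30: +5.8146
  t31: +0.6551
  t32: +4.4323
  t33: +0.7444
Σ = +91.6375 → |volume| = 91.64

Directed edges: 99 total; 3 unmatched, e.g. (-5.98,3.34,0.91)→(0.35,3.32,0.89) → open.


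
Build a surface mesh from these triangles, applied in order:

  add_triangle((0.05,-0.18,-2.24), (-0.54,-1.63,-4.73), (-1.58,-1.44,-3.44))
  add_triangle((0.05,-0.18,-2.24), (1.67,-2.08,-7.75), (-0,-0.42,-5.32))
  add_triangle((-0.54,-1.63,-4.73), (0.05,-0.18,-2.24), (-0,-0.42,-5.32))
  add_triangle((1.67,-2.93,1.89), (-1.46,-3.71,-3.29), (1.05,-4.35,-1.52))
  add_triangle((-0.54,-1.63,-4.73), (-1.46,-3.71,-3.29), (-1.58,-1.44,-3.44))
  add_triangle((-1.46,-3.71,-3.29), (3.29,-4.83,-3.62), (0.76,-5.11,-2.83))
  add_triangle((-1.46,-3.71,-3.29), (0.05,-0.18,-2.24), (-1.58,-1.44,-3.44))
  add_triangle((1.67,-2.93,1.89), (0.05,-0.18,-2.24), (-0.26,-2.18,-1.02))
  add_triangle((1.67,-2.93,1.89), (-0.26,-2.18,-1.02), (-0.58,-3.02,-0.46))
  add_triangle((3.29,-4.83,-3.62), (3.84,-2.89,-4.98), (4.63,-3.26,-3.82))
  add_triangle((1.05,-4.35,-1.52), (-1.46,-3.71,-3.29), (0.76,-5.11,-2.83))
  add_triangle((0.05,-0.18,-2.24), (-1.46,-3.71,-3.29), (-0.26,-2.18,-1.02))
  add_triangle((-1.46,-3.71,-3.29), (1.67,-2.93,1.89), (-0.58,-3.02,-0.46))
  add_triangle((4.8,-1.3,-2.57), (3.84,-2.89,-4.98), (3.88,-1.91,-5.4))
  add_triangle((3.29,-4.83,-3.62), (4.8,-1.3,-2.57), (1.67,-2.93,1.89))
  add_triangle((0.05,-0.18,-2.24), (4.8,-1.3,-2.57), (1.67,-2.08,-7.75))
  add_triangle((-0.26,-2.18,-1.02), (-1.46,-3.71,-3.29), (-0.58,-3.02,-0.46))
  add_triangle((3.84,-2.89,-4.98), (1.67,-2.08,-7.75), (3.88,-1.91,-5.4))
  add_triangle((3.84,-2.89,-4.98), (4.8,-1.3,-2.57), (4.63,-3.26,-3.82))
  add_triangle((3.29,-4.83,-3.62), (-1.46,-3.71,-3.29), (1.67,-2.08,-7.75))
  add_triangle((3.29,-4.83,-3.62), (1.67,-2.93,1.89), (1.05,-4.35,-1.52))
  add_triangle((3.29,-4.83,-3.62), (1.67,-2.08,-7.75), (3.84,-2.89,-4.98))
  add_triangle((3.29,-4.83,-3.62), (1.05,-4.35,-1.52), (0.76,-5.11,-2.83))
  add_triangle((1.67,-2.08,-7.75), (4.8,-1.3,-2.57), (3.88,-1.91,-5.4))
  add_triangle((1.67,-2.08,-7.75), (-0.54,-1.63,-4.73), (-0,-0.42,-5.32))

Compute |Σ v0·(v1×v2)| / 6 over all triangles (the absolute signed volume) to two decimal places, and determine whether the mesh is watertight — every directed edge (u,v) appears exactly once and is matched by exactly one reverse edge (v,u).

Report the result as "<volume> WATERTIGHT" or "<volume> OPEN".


Per-triangle v0·(v1×v2)/6:
  t1: +0.4927
  t2: +0.0604
  t3: -0.0572
  t4: +3.5845
  t5: +2.1937
  t6: +4.3249
  t7: -1.4651
  t8: -1.6664
  t9: -0.9597
  t10: +3.3840
  t11: +1.0993
  t12: -0.8373
  t13: +2.1833
  t14: +2.9077
  t15: +12.4571
  t16: +1.9690
  t17: -0.4765
  t18: +3.8039
  t19: +2.7078
  t20: +19.9748
  t21: +5.8360
  t22: +8.7534
  t23: +2.2717
  t24: +0.3857
  t25: +2.5636
Σ = +75.4912 → |volume| = 75.49

Directed edges: 75 total; 9 unmatched, e.g. (-0.54,-1.63,-4.73)→(-1.46,-3.71,-3.29) → open.

75.49 OPEN


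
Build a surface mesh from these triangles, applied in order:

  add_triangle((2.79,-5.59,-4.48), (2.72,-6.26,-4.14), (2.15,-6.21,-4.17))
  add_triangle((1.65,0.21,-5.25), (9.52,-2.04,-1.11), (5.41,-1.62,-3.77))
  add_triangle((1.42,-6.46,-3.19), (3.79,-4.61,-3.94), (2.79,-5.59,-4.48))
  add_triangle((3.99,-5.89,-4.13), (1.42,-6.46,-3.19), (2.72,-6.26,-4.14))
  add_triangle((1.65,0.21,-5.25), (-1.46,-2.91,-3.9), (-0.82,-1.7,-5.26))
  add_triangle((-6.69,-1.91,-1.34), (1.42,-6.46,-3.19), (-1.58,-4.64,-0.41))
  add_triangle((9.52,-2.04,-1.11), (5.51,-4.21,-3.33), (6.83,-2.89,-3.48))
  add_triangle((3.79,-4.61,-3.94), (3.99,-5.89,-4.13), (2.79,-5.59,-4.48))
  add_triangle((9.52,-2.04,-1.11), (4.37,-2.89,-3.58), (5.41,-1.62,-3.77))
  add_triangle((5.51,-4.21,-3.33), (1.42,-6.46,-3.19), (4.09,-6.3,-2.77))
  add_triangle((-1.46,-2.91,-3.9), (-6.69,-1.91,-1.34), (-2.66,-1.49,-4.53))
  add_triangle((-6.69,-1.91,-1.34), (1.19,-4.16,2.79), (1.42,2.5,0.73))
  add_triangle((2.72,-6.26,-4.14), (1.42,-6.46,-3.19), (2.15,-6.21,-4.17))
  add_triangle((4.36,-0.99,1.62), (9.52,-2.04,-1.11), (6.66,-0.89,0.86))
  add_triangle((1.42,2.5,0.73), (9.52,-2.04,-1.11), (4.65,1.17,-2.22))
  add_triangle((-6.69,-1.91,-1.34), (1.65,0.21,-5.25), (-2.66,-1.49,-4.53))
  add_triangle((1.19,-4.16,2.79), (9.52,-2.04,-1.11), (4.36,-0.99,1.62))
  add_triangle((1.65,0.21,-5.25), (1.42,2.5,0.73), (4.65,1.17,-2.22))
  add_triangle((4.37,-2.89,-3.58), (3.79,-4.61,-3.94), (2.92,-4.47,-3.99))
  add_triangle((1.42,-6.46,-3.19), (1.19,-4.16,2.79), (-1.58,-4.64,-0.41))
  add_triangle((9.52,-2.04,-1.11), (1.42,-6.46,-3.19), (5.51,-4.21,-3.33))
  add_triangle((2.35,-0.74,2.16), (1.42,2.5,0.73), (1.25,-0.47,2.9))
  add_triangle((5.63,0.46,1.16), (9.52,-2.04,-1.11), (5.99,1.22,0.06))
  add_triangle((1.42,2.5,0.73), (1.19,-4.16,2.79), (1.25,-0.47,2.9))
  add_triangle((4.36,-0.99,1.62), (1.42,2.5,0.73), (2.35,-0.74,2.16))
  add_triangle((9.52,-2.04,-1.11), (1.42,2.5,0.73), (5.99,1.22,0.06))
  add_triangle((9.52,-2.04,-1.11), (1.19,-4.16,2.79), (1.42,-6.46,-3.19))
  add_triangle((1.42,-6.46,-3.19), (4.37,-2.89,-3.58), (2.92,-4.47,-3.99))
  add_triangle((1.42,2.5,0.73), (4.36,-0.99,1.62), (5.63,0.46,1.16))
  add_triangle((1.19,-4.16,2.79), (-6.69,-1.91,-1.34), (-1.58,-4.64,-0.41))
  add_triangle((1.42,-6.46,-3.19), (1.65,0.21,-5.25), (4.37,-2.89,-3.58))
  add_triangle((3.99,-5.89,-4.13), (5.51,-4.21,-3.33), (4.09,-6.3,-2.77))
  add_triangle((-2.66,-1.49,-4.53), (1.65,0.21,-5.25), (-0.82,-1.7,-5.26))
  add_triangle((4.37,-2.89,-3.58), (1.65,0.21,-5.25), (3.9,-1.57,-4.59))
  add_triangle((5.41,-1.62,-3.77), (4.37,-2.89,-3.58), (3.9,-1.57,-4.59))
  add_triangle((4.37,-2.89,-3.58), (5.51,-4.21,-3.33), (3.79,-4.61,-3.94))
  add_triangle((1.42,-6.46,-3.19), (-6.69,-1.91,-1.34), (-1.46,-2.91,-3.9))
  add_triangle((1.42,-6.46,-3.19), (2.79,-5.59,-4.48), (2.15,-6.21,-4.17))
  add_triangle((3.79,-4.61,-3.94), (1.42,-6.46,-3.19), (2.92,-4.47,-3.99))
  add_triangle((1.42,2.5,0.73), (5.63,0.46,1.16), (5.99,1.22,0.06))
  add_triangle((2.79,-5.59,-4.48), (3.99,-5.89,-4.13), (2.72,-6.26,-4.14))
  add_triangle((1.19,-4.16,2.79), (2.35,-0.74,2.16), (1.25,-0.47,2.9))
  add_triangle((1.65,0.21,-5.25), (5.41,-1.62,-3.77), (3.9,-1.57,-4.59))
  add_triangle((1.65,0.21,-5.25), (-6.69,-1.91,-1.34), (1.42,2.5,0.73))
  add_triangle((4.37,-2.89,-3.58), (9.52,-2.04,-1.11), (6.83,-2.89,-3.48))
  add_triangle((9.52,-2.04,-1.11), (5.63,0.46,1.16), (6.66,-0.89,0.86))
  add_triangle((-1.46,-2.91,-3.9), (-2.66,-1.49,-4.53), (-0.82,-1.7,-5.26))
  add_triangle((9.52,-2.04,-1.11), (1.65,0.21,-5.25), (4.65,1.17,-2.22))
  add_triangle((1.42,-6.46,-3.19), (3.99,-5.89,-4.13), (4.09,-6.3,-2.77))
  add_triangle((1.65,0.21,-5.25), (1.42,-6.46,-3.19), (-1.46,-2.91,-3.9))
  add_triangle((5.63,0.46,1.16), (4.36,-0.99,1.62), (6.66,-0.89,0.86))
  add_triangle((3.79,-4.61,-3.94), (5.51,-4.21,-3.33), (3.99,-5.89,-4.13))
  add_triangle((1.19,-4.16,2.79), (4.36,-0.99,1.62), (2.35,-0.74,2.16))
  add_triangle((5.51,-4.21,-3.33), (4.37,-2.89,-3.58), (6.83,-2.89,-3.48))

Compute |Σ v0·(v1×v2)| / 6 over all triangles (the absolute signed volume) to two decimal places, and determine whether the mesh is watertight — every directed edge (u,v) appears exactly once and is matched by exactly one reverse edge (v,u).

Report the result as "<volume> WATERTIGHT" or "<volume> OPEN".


303.16 WATERTIGHT

Per-triangle v0·(v1×v2)/6:
  t1: +0.4717
  t2: +6.5042
  t3: -2.3445
  t4: +1.2760
  t5: +2.1454
  t6: +15.5118
  t7: +6.8162
  t8: +1.0593
  t9: +7.4860
  t10: -5.3270
  t11: +8.1731
  t12: +8.1948
  t13: +0.7104
  t14: +1.9586
  t15: +10.5439
  t16: +3.3822
  t17: +12.9283
  t18: +7.1862
  t19: +0.9038
  t20: +14.1185
  t21: +11.7127
  t22: +2.0040
  t23: +5.2102
  t24: -1.9650
  t25: +2.6696
  t26: -0.1830
  t27: +47.3445
  t28: -2.6774
  t29: +2.1669
  t30: +12.3870
  t31: +17.5960
  t32: +4.2329
  t33: +3.2099
  t34: +1.5432
  t35: +2.4758
  t36: +2.1582
  t37: +17.9572
  t38: -0.4015
  t39: +1.8593
  t40: +2.9265
  t41: +1.0806
  t42: +2.5453
  t43: +2.6754
  t44: +12.9033
  t45: -1.3691
  t46: +2.7790
  t47: +2.8060
  t48: +15.8847
  t49: +4.5471
  t50: +16.6007
  t51: +1.6182
  t52: +1.5986
  t53: +3.2852
  t54: +2.2750
Σ = +303.1558 → |volume| = 303.16

Directed edges: 162 total, each appears once with its reverse present → watertight.
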